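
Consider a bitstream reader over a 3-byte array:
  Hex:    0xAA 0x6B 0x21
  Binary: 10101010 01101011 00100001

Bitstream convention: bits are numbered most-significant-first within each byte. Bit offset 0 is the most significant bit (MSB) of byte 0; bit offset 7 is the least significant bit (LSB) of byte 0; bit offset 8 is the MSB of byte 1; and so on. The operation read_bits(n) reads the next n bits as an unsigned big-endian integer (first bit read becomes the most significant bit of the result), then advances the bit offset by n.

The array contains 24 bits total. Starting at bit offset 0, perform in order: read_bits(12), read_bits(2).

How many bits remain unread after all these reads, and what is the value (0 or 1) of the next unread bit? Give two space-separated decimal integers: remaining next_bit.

Read 1: bits[0:12] width=12 -> value=2726 (bin 101010100110); offset now 12 = byte 1 bit 4; 12 bits remain
Read 2: bits[12:14] width=2 -> value=2 (bin 10); offset now 14 = byte 1 bit 6; 10 bits remain

Answer: 10 1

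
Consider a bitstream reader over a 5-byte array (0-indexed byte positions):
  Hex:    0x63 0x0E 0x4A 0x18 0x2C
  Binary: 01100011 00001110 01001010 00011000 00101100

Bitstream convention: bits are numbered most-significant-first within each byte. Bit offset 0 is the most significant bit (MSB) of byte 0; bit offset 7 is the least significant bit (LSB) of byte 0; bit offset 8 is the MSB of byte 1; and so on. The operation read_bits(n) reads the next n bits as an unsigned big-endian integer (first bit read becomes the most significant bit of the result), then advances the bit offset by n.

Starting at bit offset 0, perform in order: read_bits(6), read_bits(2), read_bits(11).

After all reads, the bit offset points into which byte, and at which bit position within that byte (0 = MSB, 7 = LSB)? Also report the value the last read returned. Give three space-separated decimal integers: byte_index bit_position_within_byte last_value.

Answer: 2 3 114

Derivation:
Read 1: bits[0:6] width=6 -> value=24 (bin 011000); offset now 6 = byte 0 bit 6; 34 bits remain
Read 2: bits[6:8] width=2 -> value=3 (bin 11); offset now 8 = byte 1 bit 0; 32 bits remain
Read 3: bits[8:19] width=11 -> value=114 (bin 00001110010); offset now 19 = byte 2 bit 3; 21 bits remain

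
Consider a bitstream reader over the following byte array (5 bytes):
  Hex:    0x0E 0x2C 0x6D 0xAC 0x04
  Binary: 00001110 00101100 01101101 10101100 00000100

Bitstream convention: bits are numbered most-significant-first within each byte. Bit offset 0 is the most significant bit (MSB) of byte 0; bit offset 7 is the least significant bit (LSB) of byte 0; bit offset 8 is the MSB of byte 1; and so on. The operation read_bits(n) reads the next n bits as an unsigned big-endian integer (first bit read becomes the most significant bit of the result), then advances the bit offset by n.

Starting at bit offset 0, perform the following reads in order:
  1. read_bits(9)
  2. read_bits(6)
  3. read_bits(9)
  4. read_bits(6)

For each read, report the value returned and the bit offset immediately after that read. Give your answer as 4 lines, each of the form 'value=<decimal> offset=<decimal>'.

Answer: value=28 offset=9
value=22 offset=15
value=109 offset=24
value=43 offset=30

Derivation:
Read 1: bits[0:9] width=9 -> value=28 (bin 000011100); offset now 9 = byte 1 bit 1; 31 bits remain
Read 2: bits[9:15] width=6 -> value=22 (bin 010110); offset now 15 = byte 1 bit 7; 25 bits remain
Read 3: bits[15:24] width=9 -> value=109 (bin 001101101); offset now 24 = byte 3 bit 0; 16 bits remain
Read 4: bits[24:30] width=6 -> value=43 (bin 101011); offset now 30 = byte 3 bit 6; 10 bits remain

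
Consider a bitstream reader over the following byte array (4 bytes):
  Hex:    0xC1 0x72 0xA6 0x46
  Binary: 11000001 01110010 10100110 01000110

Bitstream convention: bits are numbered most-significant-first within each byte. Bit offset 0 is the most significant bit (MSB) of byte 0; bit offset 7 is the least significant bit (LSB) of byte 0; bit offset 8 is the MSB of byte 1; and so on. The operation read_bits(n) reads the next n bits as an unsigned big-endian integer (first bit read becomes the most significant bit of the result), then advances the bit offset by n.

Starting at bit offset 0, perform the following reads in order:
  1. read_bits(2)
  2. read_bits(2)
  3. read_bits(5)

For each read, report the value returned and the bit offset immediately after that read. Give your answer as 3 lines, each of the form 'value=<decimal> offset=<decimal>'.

Read 1: bits[0:2] width=2 -> value=3 (bin 11); offset now 2 = byte 0 bit 2; 30 bits remain
Read 2: bits[2:4] width=2 -> value=0 (bin 00); offset now 4 = byte 0 bit 4; 28 bits remain
Read 3: bits[4:9] width=5 -> value=2 (bin 00010); offset now 9 = byte 1 bit 1; 23 bits remain

Answer: value=3 offset=2
value=0 offset=4
value=2 offset=9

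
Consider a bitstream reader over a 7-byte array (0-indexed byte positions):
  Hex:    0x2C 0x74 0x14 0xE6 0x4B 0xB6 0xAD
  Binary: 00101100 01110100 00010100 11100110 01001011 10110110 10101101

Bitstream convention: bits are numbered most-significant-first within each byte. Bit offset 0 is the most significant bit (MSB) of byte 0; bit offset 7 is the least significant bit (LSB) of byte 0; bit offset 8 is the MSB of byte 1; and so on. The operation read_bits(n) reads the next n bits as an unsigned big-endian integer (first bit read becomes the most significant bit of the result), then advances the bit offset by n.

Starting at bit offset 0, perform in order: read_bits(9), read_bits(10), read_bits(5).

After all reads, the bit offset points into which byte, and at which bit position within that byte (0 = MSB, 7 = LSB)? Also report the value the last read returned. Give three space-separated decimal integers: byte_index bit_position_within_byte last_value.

Read 1: bits[0:9] width=9 -> value=88 (bin 001011000); offset now 9 = byte 1 bit 1; 47 bits remain
Read 2: bits[9:19] width=10 -> value=928 (bin 1110100000); offset now 19 = byte 2 bit 3; 37 bits remain
Read 3: bits[19:24] width=5 -> value=20 (bin 10100); offset now 24 = byte 3 bit 0; 32 bits remain

Answer: 3 0 20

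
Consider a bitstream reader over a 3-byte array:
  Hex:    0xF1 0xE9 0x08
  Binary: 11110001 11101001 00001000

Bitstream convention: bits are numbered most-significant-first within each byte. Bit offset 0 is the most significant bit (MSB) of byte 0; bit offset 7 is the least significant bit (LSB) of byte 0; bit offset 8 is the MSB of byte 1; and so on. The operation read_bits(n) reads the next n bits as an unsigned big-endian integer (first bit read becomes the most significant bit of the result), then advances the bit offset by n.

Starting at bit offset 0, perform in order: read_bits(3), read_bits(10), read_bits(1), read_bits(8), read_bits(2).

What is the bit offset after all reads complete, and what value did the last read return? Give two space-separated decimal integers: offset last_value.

Answer: 24 0

Derivation:
Read 1: bits[0:3] width=3 -> value=7 (bin 111); offset now 3 = byte 0 bit 3; 21 bits remain
Read 2: bits[3:13] width=10 -> value=573 (bin 1000111101); offset now 13 = byte 1 bit 5; 11 bits remain
Read 3: bits[13:14] width=1 -> value=0 (bin 0); offset now 14 = byte 1 bit 6; 10 bits remain
Read 4: bits[14:22] width=8 -> value=66 (bin 01000010); offset now 22 = byte 2 bit 6; 2 bits remain
Read 5: bits[22:24] width=2 -> value=0 (bin 00); offset now 24 = byte 3 bit 0; 0 bits remain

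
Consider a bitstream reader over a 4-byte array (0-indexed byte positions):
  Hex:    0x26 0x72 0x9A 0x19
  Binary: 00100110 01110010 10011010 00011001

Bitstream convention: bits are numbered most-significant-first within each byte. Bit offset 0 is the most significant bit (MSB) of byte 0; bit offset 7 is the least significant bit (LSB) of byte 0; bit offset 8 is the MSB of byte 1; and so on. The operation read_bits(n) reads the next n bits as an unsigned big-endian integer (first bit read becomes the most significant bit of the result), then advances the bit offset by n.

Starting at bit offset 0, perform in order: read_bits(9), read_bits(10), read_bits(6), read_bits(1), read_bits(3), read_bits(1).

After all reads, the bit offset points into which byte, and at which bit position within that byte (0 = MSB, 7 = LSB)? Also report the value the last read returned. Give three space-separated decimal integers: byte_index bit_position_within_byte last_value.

Read 1: bits[0:9] width=9 -> value=76 (bin 001001100); offset now 9 = byte 1 bit 1; 23 bits remain
Read 2: bits[9:19] width=10 -> value=916 (bin 1110010100); offset now 19 = byte 2 bit 3; 13 bits remain
Read 3: bits[19:25] width=6 -> value=52 (bin 110100); offset now 25 = byte 3 bit 1; 7 bits remain
Read 4: bits[25:26] width=1 -> value=0 (bin 0); offset now 26 = byte 3 bit 2; 6 bits remain
Read 5: bits[26:29] width=3 -> value=3 (bin 011); offset now 29 = byte 3 bit 5; 3 bits remain
Read 6: bits[29:30] width=1 -> value=0 (bin 0); offset now 30 = byte 3 bit 6; 2 bits remain

Answer: 3 6 0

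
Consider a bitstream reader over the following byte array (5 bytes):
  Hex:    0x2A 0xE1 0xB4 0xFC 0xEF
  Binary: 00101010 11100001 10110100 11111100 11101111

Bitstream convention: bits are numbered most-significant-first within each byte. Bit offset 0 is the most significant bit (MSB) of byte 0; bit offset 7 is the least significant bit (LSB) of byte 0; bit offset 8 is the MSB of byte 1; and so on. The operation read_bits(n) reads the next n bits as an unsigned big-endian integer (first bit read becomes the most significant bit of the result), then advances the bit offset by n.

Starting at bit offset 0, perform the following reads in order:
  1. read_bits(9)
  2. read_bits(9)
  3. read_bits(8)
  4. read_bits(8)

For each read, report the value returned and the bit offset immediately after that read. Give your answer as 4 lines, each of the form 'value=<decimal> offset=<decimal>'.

Read 1: bits[0:9] width=9 -> value=85 (bin 001010101); offset now 9 = byte 1 bit 1; 31 bits remain
Read 2: bits[9:18] width=9 -> value=390 (bin 110000110); offset now 18 = byte 2 bit 2; 22 bits remain
Read 3: bits[18:26] width=8 -> value=211 (bin 11010011); offset now 26 = byte 3 bit 2; 14 bits remain
Read 4: bits[26:34] width=8 -> value=243 (bin 11110011); offset now 34 = byte 4 bit 2; 6 bits remain

Answer: value=85 offset=9
value=390 offset=18
value=211 offset=26
value=243 offset=34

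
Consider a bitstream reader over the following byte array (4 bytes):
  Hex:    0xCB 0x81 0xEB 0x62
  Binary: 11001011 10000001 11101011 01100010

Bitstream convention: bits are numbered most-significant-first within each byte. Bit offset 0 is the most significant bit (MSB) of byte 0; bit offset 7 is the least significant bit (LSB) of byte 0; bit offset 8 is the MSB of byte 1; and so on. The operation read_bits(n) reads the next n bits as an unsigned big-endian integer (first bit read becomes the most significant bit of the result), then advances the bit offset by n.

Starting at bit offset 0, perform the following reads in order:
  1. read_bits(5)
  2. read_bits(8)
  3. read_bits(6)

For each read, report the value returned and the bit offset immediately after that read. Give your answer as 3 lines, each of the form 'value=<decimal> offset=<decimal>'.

Answer: value=25 offset=5
value=112 offset=13
value=15 offset=19

Derivation:
Read 1: bits[0:5] width=5 -> value=25 (bin 11001); offset now 5 = byte 0 bit 5; 27 bits remain
Read 2: bits[5:13] width=8 -> value=112 (bin 01110000); offset now 13 = byte 1 bit 5; 19 bits remain
Read 3: bits[13:19] width=6 -> value=15 (bin 001111); offset now 19 = byte 2 bit 3; 13 bits remain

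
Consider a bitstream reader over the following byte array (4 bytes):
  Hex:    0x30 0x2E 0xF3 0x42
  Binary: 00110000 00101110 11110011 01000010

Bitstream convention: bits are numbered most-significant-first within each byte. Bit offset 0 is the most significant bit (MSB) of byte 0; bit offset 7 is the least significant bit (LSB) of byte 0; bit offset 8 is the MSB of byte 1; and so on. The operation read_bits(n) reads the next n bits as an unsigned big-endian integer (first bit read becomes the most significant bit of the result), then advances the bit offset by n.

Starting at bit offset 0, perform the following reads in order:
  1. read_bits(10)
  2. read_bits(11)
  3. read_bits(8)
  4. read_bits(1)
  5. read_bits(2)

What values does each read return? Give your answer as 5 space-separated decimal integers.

Answer: 192 1502 104 0 2

Derivation:
Read 1: bits[0:10] width=10 -> value=192 (bin 0011000000); offset now 10 = byte 1 bit 2; 22 bits remain
Read 2: bits[10:21] width=11 -> value=1502 (bin 10111011110); offset now 21 = byte 2 bit 5; 11 bits remain
Read 3: bits[21:29] width=8 -> value=104 (bin 01101000); offset now 29 = byte 3 bit 5; 3 bits remain
Read 4: bits[29:30] width=1 -> value=0 (bin 0); offset now 30 = byte 3 bit 6; 2 bits remain
Read 5: bits[30:32] width=2 -> value=2 (bin 10); offset now 32 = byte 4 bit 0; 0 bits remain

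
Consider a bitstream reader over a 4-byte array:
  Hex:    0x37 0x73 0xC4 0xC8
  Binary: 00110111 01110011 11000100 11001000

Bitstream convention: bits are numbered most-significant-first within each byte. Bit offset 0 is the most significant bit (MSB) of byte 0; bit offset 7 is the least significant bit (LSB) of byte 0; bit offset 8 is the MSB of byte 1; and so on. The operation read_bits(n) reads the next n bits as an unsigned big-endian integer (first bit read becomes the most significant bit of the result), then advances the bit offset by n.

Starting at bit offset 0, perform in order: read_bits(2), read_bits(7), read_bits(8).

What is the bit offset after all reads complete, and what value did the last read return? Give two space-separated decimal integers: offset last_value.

Answer: 17 231

Derivation:
Read 1: bits[0:2] width=2 -> value=0 (bin 00); offset now 2 = byte 0 bit 2; 30 bits remain
Read 2: bits[2:9] width=7 -> value=110 (bin 1101110); offset now 9 = byte 1 bit 1; 23 bits remain
Read 3: bits[9:17] width=8 -> value=231 (bin 11100111); offset now 17 = byte 2 bit 1; 15 bits remain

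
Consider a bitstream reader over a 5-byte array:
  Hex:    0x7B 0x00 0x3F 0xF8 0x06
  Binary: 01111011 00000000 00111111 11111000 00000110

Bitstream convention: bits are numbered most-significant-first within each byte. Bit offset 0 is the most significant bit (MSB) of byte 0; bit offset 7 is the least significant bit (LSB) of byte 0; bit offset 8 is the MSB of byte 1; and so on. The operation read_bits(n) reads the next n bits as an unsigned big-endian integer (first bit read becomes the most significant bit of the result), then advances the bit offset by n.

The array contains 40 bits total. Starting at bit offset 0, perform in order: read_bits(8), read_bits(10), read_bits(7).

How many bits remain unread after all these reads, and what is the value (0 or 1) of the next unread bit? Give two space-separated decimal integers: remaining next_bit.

Answer: 15 1

Derivation:
Read 1: bits[0:8] width=8 -> value=123 (bin 01111011); offset now 8 = byte 1 bit 0; 32 bits remain
Read 2: bits[8:18] width=10 -> value=0 (bin 0000000000); offset now 18 = byte 2 bit 2; 22 bits remain
Read 3: bits[18:25] width=7 -> value=127 (bin 1111111); offset now 25 = byte 3 bit 1; 15 bits remain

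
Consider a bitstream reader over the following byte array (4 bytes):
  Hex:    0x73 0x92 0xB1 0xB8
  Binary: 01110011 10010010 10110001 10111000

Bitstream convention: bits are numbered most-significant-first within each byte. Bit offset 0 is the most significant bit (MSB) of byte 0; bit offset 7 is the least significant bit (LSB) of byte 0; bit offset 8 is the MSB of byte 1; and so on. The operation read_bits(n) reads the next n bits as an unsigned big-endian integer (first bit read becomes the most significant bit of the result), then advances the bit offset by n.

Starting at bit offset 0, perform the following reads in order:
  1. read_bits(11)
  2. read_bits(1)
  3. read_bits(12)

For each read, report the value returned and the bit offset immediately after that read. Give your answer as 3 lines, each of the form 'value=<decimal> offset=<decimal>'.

Read 1: bits[0:11] width=11 -> value=924 (bin 01110011100); offset now 11 = byte 1 bit 3; 21 bits remain
Read 2: bits[11:12] width=1 -> value=1 (bin 1); offset now 12 = byte 1 bit 4; 20 bits remain
Read 3: bits[12:24] width=12 -> value=689 (bin 001010110001); offset now 24 = byte 3 bit 0; 8 bits remain

Answer: value=924 offset=11
value=1 offset=12
value=689 offset=24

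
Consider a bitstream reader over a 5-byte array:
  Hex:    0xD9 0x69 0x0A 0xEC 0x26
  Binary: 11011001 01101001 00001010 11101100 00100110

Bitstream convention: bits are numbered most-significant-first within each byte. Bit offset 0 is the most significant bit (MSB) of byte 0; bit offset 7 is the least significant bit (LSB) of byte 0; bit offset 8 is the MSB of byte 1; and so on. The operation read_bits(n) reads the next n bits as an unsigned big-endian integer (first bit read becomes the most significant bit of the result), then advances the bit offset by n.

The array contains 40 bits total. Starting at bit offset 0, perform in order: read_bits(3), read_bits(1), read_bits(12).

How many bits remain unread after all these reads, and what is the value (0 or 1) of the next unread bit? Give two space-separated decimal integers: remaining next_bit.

Answer: 24 0

Derivation:
Read 1: bits[0:3] width=3 -> value=6 (bin 110); offset now 3 = byte 0 bit 3; 37 bits remain
Read 2: bits[3:4] width=1 -> value=1 (bin 1); offset now 4 = byte 0 bit 4; 36 bits remain
Read 3: bits[4:16] width=12 -> value=2409 (bin 100101101001); offset now 16 = byte 2 bit 0; 24 bits remain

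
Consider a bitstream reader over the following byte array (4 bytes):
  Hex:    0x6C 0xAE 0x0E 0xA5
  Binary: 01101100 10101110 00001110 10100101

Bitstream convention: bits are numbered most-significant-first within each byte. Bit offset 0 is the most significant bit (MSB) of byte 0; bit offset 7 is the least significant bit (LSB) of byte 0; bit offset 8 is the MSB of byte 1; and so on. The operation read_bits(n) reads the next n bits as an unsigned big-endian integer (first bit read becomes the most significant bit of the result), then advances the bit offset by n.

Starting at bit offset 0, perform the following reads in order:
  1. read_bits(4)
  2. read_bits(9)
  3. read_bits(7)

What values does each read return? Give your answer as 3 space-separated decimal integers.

Answer: 6 405 96

Derivation:
Read 1: bits[0:4] width=4 -> value=6 (bin 0110); offset now 4 = byte 0 bit 4; 28 bits remain
Read 2: bits[4:13] width=9 -> value=405 (bin 110010101); offset now 13 = byte 1 bit 5; 19 bits remain
Read 3: bits[13:20] width=7 -> value=96 (bin 1100000); offset now 20 = byte 2 bit 4; 12 bits remain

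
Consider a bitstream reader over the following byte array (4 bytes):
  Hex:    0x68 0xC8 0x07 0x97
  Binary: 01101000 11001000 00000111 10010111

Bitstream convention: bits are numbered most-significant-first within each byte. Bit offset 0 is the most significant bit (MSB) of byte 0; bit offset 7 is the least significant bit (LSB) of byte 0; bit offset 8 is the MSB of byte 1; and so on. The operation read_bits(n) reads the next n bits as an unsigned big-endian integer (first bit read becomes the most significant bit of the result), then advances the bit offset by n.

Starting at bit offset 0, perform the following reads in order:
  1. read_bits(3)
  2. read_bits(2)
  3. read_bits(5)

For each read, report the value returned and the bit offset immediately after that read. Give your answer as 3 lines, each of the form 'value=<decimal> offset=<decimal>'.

Answer: value=3 offset=3
value=1 offset=5
value=3 offset=10

Derivation:
Read 1: bits[0:3] width=3 -> value=3 (bin 011); offset now 3 = byte 0 bit 3; 29 bits remain
Read 2: bits[3:5] width=2 -> value=1 (bin 01); offset now 5 = byte 0 bit 5; 27 bits remain
Read 3: bits[5:10] width=5 -> value=3 (bin 00011); offset now 10 = byte 1 bit 2; 22 bits remain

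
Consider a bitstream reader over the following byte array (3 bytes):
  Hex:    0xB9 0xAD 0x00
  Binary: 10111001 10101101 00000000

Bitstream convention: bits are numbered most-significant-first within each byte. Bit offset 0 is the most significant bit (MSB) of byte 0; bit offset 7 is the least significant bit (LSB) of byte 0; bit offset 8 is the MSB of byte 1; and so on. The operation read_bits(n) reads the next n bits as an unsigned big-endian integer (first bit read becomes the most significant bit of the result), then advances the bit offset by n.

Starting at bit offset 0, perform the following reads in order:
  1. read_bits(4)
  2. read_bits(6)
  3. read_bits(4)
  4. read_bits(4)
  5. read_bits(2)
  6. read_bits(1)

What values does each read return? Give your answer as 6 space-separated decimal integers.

Answer: 11 38 11 4 0 0

Derivation:
Read 1: bits[0:4] width=4 -> value=11 (bin 1011); offset now 4 = byte 0 bit 4; 20 bits remain
Read 2: bits[4:10] width=6 -> value=38 (bin 100110); offset now 10 = byte 1 bit 2; 14 bits remain
Read 3: bits[10:14] width=4 -> value=11 (bin 1011); offset now 14 = byte 1 bit 6; 10 bits remain
Read 4: bits[14:18] width=4 -> value=4 (bin 0100); offset now 18 = byte 2 bit 2; 6 bits remain
Read 5: bits[18:20] width=2 -> value=0 (bin 00); offset now 20 = byte 2 bit 4; 4 bits remain
Read 6: bits[20:21] width=1 -> value=0 (bin 0); offset now 21 = byte 2 bit 5; 3 bits remain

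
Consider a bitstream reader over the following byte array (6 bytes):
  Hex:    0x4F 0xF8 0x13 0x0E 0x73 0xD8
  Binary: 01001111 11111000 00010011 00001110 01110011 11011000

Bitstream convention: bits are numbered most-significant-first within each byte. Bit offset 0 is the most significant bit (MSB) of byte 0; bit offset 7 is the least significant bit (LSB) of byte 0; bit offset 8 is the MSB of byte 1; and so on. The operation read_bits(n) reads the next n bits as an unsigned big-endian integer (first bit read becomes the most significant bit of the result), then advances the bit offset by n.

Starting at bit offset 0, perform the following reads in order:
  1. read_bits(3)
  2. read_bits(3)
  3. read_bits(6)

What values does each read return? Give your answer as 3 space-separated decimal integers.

Read 1: bits[0:3] width=3 -> value=2 (bin 010); offset now 3 = byte 0 bit 3; 45 bits remain
Read 2: bits[3:6] width=3 -> value=3 (bin 011); offset now 6 = byte 0 bit 6; 42 bits remain
Read 3: bits[6:12] width=6 -> value=63 (bin 111111); offset now 12 = byte 1 bit 4; 36 bits remain

Answer: 2 3 63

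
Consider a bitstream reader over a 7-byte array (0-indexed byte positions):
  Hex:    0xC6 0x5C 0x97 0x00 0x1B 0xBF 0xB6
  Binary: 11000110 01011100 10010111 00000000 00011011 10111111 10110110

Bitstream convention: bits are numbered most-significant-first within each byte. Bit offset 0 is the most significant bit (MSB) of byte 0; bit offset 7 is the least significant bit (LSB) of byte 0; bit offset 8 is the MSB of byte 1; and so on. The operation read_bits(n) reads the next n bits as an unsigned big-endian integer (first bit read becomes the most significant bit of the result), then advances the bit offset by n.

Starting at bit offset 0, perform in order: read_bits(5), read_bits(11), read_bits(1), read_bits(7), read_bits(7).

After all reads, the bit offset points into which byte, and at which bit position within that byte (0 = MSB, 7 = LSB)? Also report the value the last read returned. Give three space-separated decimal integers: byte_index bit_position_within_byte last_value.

Read 1: bits[0:5] width=5 -> value=24 (bin 11000); offset now 5 = byte 0 bit 5; 51 bits remain
Read 2: bits[5:16] width=11 -> value=1628 (bin 11001011100); offset now 16 = byte 2 bit 0; 40 bits remain
Read 3: bits[16:17] width=1 -> value=1 (bin 1); offset now 17 = byte 2 bit 1; 39 bits remain
Read 4: bits[17:24] width=7 -> value=23 (bin 0010111); offset now 24 = byte 3 bit 0; 32 bits remain
Read 5: bits[24:31] width=7 -> value=0 (bin 0000000); offset now 31 = byte 3 bit 7; 25 bits remain

Answer: 3 7 0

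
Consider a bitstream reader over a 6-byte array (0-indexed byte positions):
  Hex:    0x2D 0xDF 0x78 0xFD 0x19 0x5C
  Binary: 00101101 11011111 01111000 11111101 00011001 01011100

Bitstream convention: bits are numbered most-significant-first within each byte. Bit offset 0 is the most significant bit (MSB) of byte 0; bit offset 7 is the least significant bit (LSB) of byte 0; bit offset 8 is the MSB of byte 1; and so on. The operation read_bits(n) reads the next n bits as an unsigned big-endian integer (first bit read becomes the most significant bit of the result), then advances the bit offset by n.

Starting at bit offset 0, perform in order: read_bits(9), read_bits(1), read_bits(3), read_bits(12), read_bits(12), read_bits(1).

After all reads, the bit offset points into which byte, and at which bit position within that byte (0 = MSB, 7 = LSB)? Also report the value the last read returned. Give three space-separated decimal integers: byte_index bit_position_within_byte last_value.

Answer: 4 6 0

Derivation:
Read 1: bits[0:9] width=9 -> value=91 (bin 001011011); offset now 9 = byte 1 bit 1; 39 bits remain
Read 2: bits[9:10] width=1 -> value=1 (bin 1); offset now 10 = byte 1 bit 2; 38 bits remain
Read 3: bits[10:13] width=3 -> value=3 (bin 011); offset now 13 = byte 1 bit 5; 35 bits remain
Read 4: bits[13:25] width=12 -> value=3825 (bin 111011110001); offset now 25 = byte 3 bit 1; 23 bits remain
Read 5: bits[25:37] width=12 -> value=4003 (bin 111110100011); offset now 37 = byte 4 bit 5; 11 bits remain
Read 6: bits[37:38] width=1 -> value=0 (bin 0); offset now 38 = byte 4 bit 6; 10 bits remain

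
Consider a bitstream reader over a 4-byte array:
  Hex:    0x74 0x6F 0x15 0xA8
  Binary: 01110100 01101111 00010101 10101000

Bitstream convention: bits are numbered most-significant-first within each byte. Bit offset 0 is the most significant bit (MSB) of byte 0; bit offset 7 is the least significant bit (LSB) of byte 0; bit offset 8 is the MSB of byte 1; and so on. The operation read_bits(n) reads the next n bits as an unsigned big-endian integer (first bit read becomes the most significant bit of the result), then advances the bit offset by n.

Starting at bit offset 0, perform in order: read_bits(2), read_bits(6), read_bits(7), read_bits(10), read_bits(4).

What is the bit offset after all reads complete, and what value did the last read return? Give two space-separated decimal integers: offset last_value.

Read 1: bits[0:2] width=2 -> value=1 (bin 01); offset now 2 = byte 0 bit 2; 30 bits remain
Read 2: bits[2:8] width=6 -> value=52 (bin 110100); offset now 8 = byte 1 bit 0; 24 bits remain
Read 3: bits[8:15] width=7 -> value=55 (bin 0110111); offset now 15 = byte 1 bit 7; 17 bits remain
Read 4: bits[15:25] width=10 -> value=555 (bin 1000101011); offset now 25 = byte 3 bit 1; 7 bits remain
Read 5: bits[25:29] width=4 -> value=5 (bin 0101); offset now 29 = byte 3 bit 5; 3 bits remain

Answer: 29 5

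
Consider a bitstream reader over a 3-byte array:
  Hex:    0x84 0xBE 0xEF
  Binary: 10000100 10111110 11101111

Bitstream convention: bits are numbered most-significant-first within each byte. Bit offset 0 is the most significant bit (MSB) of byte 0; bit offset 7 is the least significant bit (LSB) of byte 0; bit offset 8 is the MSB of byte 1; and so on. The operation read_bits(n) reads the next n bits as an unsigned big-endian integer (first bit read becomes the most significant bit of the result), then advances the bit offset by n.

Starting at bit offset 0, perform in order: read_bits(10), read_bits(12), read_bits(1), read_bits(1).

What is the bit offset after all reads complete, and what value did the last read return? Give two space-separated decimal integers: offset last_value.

Answer: 24 1

Derivation:
Read 1: bits[0:10] width=10 -> value=530 (bin 1000010010); offset now 10 = byte 1 bit 2; 14 bits remain
Read 2: bits[10:22] width=12 -> value=4027 (bin 111110111011); offset now 22 = byte 2 bit 6; 2 bits remain
Read 3: bits[22:23] width=1 -> value=1 (bin 1); offset now 23 = byte 2 bit 7; 1 bits remain
Read 4: bits[23:24] width=1 -> value=1 (bin 1); offset now 24 = byte 3 bit 0; 0 bits remain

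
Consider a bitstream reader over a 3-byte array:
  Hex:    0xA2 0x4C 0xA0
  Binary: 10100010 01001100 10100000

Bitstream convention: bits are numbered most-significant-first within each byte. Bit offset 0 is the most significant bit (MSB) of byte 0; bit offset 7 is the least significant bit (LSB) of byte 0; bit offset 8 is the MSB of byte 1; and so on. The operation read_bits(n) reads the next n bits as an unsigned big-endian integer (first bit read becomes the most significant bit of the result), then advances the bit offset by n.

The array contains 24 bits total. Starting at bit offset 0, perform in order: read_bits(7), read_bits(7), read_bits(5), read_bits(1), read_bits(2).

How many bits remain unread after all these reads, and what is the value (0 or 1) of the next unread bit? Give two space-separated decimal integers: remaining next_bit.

Read 1: bits[0:7] width=7 -> value=81 (bin 1010001); offset now 7 = byte 0 bit 7; 17 bits remain
Read 2: bits[7:14] width=7 -> value=19 (bin 0010011); offset now 14 = byte 1 bit 6; 10 bits remain
Read 3: bits[14:19] width=5 -> value=5 (bin 00101); offset now 19 = byte 2 bit 3; 5 bits remain
Read 4: bits[19:20] width=1 -> value=0 (bin 0); offset now 20 = byte 2 bit 4; 4 bits remain
Read 5: bits[20:22] width=2 -> value=0 (bin 00); offset now 22 = byte 2 bit 6; 2 bits remain

Answer: 2 0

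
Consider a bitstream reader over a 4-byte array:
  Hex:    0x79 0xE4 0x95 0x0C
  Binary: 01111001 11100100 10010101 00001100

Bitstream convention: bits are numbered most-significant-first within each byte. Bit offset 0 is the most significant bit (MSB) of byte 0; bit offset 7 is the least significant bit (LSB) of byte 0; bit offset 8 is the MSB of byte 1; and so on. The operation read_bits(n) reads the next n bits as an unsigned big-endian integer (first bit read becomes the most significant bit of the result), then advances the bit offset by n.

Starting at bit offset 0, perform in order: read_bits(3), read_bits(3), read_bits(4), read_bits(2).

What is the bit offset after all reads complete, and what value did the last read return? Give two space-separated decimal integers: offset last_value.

Read 1: bits[0:3] width=3 -> value=3 (bin 011); offset now 3 = byte 0 bit 3; 29 bits remain
Read 2: bits[3:6] width=3 -> value=6 (bin 110); offset now 6 = byte 0 bit 6; 26 bits remain
Read 3: bits[6:10] width=4 -> value=7 (bin 0111); offset now 10 = byte 1 bit 2; 22 bits remain
Read 4: bits[10:12] width=2 -> value=2 (bin 10); offset now 12 = byte 1 bit 4; 20 bits remain

Answer: 12 2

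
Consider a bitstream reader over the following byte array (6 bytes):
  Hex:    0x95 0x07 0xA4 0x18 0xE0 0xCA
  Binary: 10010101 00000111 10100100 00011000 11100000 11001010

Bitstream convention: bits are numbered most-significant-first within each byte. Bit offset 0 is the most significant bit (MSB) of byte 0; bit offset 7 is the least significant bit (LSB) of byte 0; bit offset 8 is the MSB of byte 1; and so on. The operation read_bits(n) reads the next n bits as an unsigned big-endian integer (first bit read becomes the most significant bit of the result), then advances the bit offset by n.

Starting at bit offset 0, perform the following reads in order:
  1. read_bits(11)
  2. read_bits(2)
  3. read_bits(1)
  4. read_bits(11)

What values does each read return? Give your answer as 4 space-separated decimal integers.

Read 1: bits[0:11] width=11 -> value=1192 (bin 10010101000); offset now 11 = byte 1 bit 3; 37 bits remain
Read 2: bits[11:13] width=2 -> value=0 (bin 00); offset now 13 = byte 1 bit 5; 35 bits remain
Read 3: bits[13:14] width=1 -> value=1 (bin 1); offset now 14 = byte 1 bit 6; 34 bits remain
Read 4: bits[14:25] width=11 -> value=1864 (bin 11101001000); offset now 25 = byte 3 bit 1; 23 bits remain

Answer: 1192 0 1 1864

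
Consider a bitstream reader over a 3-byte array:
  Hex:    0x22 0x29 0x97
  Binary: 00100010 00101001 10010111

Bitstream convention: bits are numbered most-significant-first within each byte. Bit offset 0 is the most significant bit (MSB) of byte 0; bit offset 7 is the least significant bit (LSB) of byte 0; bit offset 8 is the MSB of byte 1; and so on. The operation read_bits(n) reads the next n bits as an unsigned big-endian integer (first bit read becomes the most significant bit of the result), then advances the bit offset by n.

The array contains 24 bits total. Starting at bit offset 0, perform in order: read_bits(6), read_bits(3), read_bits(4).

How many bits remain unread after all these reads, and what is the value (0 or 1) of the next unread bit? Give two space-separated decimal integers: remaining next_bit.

Read 1: bits[0:6] width=6 -> value=8 (bin 001000); offset now 6 = byte 0 bit 6; 18 bits remain
Read 2: bits[6:9] width=3 -> value=4 (bin 100); offset now 9 = byte 1 bit 1; 15 bits remain
Read 3: bits[9:13] width=4 -> value=5 (bin 0101); offset now 13 = byte 1 bit 5; 11 bits remain

Answer: 11 0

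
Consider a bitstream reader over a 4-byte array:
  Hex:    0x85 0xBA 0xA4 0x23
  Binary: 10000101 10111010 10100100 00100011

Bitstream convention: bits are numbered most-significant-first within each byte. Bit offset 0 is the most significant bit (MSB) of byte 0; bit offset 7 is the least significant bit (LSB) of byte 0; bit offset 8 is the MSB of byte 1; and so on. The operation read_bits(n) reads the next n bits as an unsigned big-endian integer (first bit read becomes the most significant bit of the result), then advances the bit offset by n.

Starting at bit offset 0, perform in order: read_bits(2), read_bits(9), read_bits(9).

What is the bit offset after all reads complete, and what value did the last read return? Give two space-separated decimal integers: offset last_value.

Answer: 20 426

Derivation:
Read 1: bits[0:2] width=2 -> value=2 (bin 10); offset now 2 = byte 0 bit 2; 30 bits remain
Read 2: bits[2:11] width=9 -> value=45 (bin 000101101); offset now 11 = byte 1 bit 3; 21 bits remain
Read 3: bits[11:20] width=9 -> value=426 (bin 110101010); offset now 20 = byte 2 bit 4; 12 bits remain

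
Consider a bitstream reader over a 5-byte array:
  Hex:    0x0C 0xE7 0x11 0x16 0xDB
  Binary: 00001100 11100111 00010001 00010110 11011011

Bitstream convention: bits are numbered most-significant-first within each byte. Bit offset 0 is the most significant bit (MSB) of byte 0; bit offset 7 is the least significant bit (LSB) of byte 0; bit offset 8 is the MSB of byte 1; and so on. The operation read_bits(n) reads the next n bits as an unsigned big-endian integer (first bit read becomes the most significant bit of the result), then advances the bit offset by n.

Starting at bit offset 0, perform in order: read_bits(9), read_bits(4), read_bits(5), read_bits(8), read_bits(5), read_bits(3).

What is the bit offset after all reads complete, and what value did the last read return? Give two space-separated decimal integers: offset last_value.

Answer: 34 3

Derivation:
Read 1: bits[0:9] width=9 -> value=25 (bin 000011001); offset now 9 = byte 1 bit 1; 31 bits remain
Read 2: bits[9:13] width=4 -> value=12 (bin 1100); offset now 13 = byte 1 bit 5; 27 bits remain
Read 3: bits[13:18] width=5 -> value=28 (bin 11100); offset now 18 = byte 2 bit 2; 22 bits remain
Read 4: bits[18:26] width=8 -> value=68 (bin 01000100); offset now 26 = byte 3 bit 2; 14 bits remain
Read 5: bits[26:31] width=5 -> value=11 (bin 01011); offset now 31 = byte 3 bit 7; 9 bits remain
Read 6: bits[31:34] width=3 -> value=3 (bin 011); offset now 34 = byte 4 bit 2; 6 bits remain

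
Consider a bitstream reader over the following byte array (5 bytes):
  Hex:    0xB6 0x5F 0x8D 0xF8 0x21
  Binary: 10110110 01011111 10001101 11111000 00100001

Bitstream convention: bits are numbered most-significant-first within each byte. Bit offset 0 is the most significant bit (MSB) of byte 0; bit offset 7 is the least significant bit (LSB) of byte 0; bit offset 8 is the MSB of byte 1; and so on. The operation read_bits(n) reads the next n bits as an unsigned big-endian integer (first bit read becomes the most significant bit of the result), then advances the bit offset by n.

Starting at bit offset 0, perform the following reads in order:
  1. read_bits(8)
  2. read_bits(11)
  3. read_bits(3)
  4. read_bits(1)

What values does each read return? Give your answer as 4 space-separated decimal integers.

Answer: 182 764 3 0

Derivation:
Read 1: bits[0:8] width=8 -> value=182 (bin 10110110); offset now 8 = byte 1 bit 0; 32 bits remain
Read 2: bits[8:19] width=11 -> value=764 (bin 01011111100); offset now 19 = byte 2 bit 3; 21 bits remain
Read 3: bits[19:22] width=3 -> value=3 (bin 011); offset now 22 = byte 2 bit 6; 18 bits remain
Read 4: bits[22:23] width=1 -> value=0 (bin 0); offset now 23 = byte 2 bit 7; 17 bits remain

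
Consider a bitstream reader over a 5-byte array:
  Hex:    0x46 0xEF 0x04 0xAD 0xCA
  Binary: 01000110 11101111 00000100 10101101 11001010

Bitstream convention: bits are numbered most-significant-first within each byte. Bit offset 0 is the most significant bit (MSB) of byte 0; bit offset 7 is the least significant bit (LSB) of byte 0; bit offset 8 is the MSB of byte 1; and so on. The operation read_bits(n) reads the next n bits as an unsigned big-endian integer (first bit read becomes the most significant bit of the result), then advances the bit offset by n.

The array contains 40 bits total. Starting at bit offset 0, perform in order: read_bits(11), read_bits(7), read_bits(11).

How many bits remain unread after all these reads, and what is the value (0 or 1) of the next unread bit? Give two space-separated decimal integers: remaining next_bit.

Read 1: bits[0:11] width=11 -> value=567 (bin 01000110111); offset now 11 = byte 1 bit 3; 29 bits remain
Read 2: bits[11:18] width=7 -> value=60 (bin 0111100); offset now 18 = byte 2 bit 2; 22 bits remain
Read 3: bits[18:29] width=11 -> value=149 (bin 00010010101); offset now 29 = byte 3 bit 5; 11 bits remain

Answer: 11 1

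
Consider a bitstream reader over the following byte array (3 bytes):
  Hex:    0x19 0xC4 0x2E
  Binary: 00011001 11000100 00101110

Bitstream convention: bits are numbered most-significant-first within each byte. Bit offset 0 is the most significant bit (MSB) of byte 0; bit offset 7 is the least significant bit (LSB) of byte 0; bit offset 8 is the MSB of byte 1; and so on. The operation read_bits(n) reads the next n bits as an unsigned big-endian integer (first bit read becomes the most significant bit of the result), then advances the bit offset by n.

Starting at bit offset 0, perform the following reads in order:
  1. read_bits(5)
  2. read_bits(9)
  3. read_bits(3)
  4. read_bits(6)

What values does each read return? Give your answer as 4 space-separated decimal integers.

Read 1: bits[0:5] width=5 -> value=3 (bin 00011); offset now 5 = byte 0 bit 5; 19 bits remain
Read 2: bits[5:14] width=9 -> value=113 (bin 001110001); offset now 14 = byte 1 bit 6; 10 bits remain
Read 3: bits[14:17] width=3 -> value=0 (bin 000); offset now 17 = byte 2 bit 1; 7 bits remain
Read 4: bits[17:23] width=6 -> value=23 (bin 010111); offset now 23 = byte 2 bit 7; 1 bits remain

Answer: 3 113 0 23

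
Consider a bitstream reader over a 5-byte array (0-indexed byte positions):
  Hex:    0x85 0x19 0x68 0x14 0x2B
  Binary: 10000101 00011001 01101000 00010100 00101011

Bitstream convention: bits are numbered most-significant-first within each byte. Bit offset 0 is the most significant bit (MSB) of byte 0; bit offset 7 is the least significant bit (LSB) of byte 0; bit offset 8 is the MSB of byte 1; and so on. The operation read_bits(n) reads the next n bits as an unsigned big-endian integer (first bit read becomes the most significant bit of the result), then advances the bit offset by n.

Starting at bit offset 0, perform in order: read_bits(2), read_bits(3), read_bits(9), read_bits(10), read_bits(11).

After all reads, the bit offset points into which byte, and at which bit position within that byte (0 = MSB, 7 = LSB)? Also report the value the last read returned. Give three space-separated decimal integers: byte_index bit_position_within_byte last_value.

Answer: 4 3 161

Derivation:
Read 1: bits[0:2] width=2 -> value=2 (bin 10); offset now 2 = byte 0 bit 2; 38 bits remain
Read 2: bits[2:5] width=3 -> value=0 (bin 000); offset now 5 = byte 0 bit 5; 35 bits remain
Read 3: bits[5:14] width=9 -> value=326 (bin 101000110); offset now 14 = byte 1 bit 6; 26 bits remain
Read 4: bits[14:24] width=10 -> value=360 (bin 0101101000); offset now 24 = byte 3 bit 0; 16 bits remain
Read 5: bits[24:35] width=11 -> value=161 (bin 00010100001); offset now 35 = byte 4 bit 3; 5 bits remain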